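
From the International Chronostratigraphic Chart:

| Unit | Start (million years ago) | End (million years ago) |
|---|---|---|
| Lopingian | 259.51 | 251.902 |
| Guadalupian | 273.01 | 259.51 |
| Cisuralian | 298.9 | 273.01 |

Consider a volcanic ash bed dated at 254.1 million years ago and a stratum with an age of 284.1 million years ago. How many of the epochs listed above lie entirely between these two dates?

The older date is 284.1 Ma and the younger is 254.1 Ma.
Epochs with start < 284.1 and end > 254.1 Ma: Guadalupian (273.01–259.51).
That is 1 complete epoch.

1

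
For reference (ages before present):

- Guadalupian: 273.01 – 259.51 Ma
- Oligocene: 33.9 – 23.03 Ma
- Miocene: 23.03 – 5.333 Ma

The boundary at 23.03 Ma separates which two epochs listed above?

The Oligocene ends at 23.03 Ma and the Miocene begins at 23.03 Ma, so they share that boundary.

Oligocene and Miocene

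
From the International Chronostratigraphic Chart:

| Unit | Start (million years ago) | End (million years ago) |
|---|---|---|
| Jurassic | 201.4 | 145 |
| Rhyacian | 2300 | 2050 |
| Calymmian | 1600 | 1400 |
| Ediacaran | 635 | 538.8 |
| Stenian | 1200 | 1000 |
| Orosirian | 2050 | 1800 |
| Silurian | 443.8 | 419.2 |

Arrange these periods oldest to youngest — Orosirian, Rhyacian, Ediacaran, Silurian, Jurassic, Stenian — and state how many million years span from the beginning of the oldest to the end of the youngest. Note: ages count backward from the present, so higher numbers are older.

Start ages (Ma): Rhyacian 2300, Orosirian 2050, Stenian 1200, Ediacaran 635, Silurian 443.8, Jurassic 201.4.
Ordered oldest to youngest: Rhyacian, Orosirian, Stenian, Ediacaran, Silurian, Jurassic.
Span = 2300 − 145 = 2155 Myr.

Rhyacian, Orosirian, Stenian, Ediacaran, Silurian, Jurassic; total span 2155 Myr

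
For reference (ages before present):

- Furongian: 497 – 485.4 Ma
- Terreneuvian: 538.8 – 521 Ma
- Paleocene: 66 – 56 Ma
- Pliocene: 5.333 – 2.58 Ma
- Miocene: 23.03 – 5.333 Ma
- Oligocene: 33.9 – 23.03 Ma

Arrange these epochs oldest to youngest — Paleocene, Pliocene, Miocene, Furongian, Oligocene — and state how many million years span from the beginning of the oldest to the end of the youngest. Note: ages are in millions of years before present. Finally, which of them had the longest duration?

Furongian, Paleocene, Oligocene, Miocene, Pliocene; total span 494.42 Myr; longest is Miocene

Start ages (Ma): Furongian 497, Paleocene 66, Oligocene 33.9, Miocene 23.03, Pliocene 5.333.
Ordered oldest to youngest: Furongian, Paleocene, Oligocene, Miocene, Pliocene.
Span = 497 − 2.58 = 494.42 Myr.
Durations: Paleocene 10, Furongian 11.6, Miocene 17.697, Oligocene 10.87, Pliocene 2.753 → longest is Miocene (17.697 Myr).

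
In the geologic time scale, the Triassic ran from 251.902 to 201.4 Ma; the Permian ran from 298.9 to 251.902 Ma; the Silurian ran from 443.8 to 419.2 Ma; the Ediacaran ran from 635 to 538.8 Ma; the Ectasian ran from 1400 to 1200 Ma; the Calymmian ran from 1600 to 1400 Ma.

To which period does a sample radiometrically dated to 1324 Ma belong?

Ectasian

1324 Ma lies between 1400 and 1200 Ma, so it falls in the Ectasian.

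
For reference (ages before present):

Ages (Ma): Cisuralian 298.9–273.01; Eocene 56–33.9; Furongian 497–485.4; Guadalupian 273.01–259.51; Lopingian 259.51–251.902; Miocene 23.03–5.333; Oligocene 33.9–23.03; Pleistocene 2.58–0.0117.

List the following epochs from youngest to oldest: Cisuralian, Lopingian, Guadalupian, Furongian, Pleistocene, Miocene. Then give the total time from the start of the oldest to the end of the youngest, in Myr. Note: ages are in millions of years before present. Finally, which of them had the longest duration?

Start ages (Ma): Furongian 497, Cisuralian 298.9, Guadalupian 273.01, Lopingian 259.51, Miocene 23.03, Pleistocene 2.58.
Ordered youngest to oldest: Pleistocene, Miocene, Lopingian, Guadalupian, Cisuralian, Furongian.
Span = 497 − 0.0117 = 496.9883 Myr.
Durations: Furongian 11.6, Guadalupian 13.5, Pleistocene 2.5683, Miocene 17.697, Lopingian 7.608, Cisuralian 25.89 → longest is Cisuralian (25.89 Myr).

Pleistocene → Miocene → Lopingian → Guadalupian → Cisuralian → Furongian; total span 496.9883 Myr; longest is Cisuralian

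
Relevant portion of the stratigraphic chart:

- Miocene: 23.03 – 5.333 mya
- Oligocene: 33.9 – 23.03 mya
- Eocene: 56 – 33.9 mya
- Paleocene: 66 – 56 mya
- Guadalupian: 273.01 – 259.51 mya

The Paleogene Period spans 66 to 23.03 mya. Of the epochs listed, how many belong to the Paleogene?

3

Epochs inside 66–23.03 Ma: Paleocene, Eocene, Oligocene — 3 in total.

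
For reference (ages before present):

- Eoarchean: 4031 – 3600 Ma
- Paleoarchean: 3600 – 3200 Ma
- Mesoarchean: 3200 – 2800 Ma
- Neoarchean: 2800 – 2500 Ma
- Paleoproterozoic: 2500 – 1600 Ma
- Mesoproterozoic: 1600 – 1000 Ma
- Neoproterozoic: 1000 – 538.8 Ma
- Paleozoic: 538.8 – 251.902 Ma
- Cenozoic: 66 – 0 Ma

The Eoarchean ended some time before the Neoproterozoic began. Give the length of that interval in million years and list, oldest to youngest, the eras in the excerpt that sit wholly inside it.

2600 million years; Paleoarchean, Mesoarchean, Neoarchean, Paleoproterozoic, Mesoproterozoic

End of Eoarchean = 3600 Ma; start of Neoproterozoic = 1000 Ma.
Gap = 3600 − 1000 = 2600 Myr.
Eras wholly inside 3600–1000 Ma: Paleoarchean (3600–3200), Mesoarchean (3200–2800), Neoarchean (2800–2500), Paleoproterozoic (2500–1600), Mesoproterozoic (1600–1000).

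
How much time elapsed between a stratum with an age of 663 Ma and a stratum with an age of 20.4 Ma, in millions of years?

663 − 20.4 = 642.6 million years.

642.6 million years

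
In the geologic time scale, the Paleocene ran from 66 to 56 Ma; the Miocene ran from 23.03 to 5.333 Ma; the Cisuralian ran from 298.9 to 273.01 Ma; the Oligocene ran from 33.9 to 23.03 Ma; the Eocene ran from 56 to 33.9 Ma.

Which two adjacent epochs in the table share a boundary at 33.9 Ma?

Eocene and Oligocene

The Eocene ends at 33.9 Ma and the Oligocene begins at 33.9 Ma, so they share that boundary.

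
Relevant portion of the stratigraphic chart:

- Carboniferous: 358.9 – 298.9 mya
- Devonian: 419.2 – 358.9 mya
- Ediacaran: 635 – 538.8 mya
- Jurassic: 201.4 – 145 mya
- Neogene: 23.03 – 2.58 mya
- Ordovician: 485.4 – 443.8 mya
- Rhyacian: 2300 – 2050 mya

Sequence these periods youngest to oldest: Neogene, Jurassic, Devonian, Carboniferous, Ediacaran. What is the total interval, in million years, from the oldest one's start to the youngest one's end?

Start ages (Ma): Ediacaran 635, Devonian 419.2, Carboniferous 358.9, Jurassic 201.4, Neogene 23.03.
Ordered youngest to oldest: Neogene, Jurassic, Carboniferous, Devonian, Ediacaran.
Span = 635 − 2.58 = 632.42 Myr.

Neogene, Jurassic, Carboniferous, Devonian, Ediacaran; total span 632.42 Myr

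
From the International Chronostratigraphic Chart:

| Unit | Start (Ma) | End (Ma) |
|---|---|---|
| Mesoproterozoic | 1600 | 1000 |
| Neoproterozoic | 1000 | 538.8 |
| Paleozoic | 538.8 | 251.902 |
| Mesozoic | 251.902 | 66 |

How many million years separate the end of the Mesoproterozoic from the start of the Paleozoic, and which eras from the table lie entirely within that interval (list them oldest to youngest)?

End of Mesoproterozoic = 1000 Ma; start of Paleozoic = 538.8 Ma.
Gap = 1000 − 538.8 = 461.2 Myr.
Eras wholly inside 1000–538.8 Ma: Neoproterozoic (1000–538.8).

461.2 million years; Neoproterozoic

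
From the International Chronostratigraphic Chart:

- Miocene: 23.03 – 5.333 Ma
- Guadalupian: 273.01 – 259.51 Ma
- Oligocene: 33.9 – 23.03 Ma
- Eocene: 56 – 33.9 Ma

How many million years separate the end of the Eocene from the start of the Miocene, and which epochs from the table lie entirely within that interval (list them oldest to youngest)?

10.87 million years; Oligocene

The Eocene closes at 33.9 Ma and the Miocene opens at 23.03 Ma, so the interval is 33.9 − 23.03 = 10.87 Myr.
An epoch fits inside if it starts at or after 33.9 Ma and ends at or before 23.03 Ma; oldest first that gives Oligocene.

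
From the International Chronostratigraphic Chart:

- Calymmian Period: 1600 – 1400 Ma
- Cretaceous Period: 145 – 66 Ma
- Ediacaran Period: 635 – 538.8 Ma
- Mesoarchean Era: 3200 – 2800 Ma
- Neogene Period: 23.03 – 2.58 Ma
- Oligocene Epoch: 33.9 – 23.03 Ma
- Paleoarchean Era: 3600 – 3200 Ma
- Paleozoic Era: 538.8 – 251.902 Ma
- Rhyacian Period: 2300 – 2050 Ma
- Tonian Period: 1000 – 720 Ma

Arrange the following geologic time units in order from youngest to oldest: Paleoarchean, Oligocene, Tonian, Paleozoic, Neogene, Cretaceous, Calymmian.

Read off each span (Ma): Paleoarchean 3600–3200; Oligocene 33.9–23.03; Tonian 1000–720; Paleozoic 538.8–251.902; Neogene 23.03–2.58; Cretaceous 145–66; Calymmian 1600–1400.
Larger Ma is older, so oldest→youngest is Paleoarchean, Calymmian, Tonian, Paleozoic, Cretaceous, Oligocene, Neogene; reverse it for youngest→oldest.

Neogene, Oligocene, Cretaceous, Paleozoic, Tonian, Calymmian, Paleoarchean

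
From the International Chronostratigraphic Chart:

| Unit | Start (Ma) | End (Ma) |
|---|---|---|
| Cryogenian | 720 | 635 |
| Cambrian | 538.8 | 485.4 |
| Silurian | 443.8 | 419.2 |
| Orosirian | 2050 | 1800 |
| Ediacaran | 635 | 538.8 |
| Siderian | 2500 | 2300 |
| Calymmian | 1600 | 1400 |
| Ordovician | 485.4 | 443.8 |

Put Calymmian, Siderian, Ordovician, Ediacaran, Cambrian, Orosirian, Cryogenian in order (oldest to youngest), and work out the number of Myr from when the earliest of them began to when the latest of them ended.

Siderian → Orosirian → Calymmian → Cryogenian → Ediacaran → Cambrian → Ordovician; total span 2056.2 Myr

Start ages (Ma): Siderian 2500, Orosirian 2050, Calymmian 1600, Cryogenian 720, Ediacaran 635, Cambrian 538.8, Ordovician 485.4.
Ordered oldest to youngest: Siderian, Orosirian, Calymmian, Cryogenian, Ediacaran, Cambrian, Ordovician.
Span = 2500 − 443.8 = 2056.2 Myr.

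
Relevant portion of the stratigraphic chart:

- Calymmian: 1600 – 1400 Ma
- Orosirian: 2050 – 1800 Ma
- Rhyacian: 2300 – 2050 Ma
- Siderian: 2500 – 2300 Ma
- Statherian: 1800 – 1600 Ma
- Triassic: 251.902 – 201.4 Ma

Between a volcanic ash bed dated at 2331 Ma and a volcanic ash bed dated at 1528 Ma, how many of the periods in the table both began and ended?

2331 Ma sits inside the Siderian (2500–2300) and 1528 Ma inside the Calymmian (1600–1400); neither of those is wholly between the two dates.
The listed periods lying completely between them are Rhyacian, Orosirian, Statherian — 3 in all.

3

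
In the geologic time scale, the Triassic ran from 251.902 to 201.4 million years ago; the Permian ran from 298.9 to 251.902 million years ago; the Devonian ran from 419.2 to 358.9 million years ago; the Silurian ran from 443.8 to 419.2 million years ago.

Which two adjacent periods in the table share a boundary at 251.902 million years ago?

The Permian ends at 251.902 million years ago and the Triassic begins at 251.902 million years ago, so they share that boundary.

Permian and Triassic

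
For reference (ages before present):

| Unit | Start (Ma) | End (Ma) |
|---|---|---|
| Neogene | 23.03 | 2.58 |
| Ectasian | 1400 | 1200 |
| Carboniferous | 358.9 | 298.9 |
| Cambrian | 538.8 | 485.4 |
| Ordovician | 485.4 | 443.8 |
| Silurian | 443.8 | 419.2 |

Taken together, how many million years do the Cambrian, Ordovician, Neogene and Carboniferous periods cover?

Duration is start − end for each: (538.8 − 485.4) + (485.4 − 443.8) + (23.03 − 2.58) + (358.9 − 298.9).
That is 53.4 + 41.6 + 20.45 + 60, which totals 175.45 million years.

175.45 million years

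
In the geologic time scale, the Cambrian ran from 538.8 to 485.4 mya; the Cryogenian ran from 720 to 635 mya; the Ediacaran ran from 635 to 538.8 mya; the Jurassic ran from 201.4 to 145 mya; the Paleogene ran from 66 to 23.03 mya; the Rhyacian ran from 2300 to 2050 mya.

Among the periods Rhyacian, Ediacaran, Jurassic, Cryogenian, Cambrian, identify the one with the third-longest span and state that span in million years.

Durations: Rhyacian 250; Ediacaran 96.2; Jurassic 56.4; Cryogenian 85; Cambrian 53.4 Myr.
Sorted longest-first: Rhyacian (250), Ediacaran (96.2), Cryogenian (85), Jurassic (56.4), Cambrian (53.4).
The third longest is Cryogenian at 85 Myr.

Cryogenian, 85 million years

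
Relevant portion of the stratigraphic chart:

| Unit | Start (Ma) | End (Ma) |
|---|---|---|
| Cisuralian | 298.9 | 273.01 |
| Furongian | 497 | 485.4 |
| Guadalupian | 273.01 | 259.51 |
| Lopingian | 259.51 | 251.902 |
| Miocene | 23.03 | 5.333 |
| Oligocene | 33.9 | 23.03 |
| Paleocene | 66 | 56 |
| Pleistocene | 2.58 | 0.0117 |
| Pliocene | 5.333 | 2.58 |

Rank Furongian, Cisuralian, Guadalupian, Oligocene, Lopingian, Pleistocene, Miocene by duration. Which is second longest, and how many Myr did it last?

Durations: Furongian 11.6; Cisuralian 25.89; Guadalupian 13.5; Oligocene 10.87; Lopingian 7.608; Pleistocene 2.5683; Miocene 17.697 Myr.
Sorted longest-first: Cisuralian (25.89), Miocene (17.697), Guadalupian (13.5), Furongian (11.6), Oligocene (10.87), Lopingian (7.608), Pleistocene (2.5683).
The second longest is Miocene at 17.697 Myr.

Miocene, 17.697 million years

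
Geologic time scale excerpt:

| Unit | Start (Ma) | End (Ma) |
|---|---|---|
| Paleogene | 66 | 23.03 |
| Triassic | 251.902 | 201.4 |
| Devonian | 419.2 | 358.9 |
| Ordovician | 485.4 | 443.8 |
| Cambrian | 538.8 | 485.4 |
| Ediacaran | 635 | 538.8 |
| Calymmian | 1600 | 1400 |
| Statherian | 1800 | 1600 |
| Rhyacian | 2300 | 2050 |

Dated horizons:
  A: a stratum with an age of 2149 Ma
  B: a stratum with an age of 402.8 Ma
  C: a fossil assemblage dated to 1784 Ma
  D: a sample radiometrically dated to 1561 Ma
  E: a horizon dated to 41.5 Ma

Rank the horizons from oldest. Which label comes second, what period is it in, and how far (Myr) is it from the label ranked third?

C, in the Statherian; 223 million years to D

Sorted oldest-first by Ma: A (2149), C (1784), D (1561), B (402.8), E (41.5).
The second oldest is C at 1784 Ma, which lies in 1800–1600 Ma: the Statherian.
The third oldest is D at 1561 Ma; separation = |1784 − 1561| = 223 Myr.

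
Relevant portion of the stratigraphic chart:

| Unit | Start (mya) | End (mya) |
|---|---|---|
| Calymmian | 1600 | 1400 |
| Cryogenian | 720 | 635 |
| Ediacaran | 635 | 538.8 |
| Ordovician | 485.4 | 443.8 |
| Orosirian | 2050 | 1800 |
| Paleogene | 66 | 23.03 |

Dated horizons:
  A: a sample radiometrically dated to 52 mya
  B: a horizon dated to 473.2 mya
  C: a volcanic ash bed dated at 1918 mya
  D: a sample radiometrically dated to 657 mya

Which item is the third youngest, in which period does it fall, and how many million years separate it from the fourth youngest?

Smaller Ma means younger, so youngest first: A 52 < B 473.2 < D 657 < C 1918.
Counting 3 along gives D (657 Ma); the excerpt puts that inside the Cryogenian, 720–635 Ma.
Next in line is C (1918 Ma), and 1918 − 657 = 1261 Myr.

D, in the Cryogenian; 1261 million years to C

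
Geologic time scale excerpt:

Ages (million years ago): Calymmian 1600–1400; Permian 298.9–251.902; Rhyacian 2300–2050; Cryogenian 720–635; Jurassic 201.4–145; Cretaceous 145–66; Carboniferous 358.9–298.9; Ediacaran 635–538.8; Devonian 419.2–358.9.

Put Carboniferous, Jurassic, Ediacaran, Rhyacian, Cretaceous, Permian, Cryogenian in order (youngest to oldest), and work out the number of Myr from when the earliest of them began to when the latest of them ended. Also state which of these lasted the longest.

From the excerpt: Carboniferous 358.9–298.9; Jurassic 201.4–145; Ediacaran 635–538.8; Rhyacian 2300–2050; Cretaceous 145–66; Permian 298.9–251.902; Cryogenian 720–635 (Ma).
Larger Ma is earlier, so the oldest is Rhyacian and the youngest is Cretaceous; youngest to oldest: Cretaceous, Jurassic, Permian, Carboniferous, Ediacaran, Cryogenian, Rhyacian.
Oldest start 2300 minus youngest end 66 gives 2234 Myr overall.
Individual lengths (start − end): Cryogenian 85; Carboniferous 60; Ediacaran 96.2; Permian 46.998; Cretaceous 79; Rhyacian 250; Jurassic 56.4. The largest is Rhyacian at 250 Myr.

Cretaceous, Jurassic, Permian, Carboniferous, Ediacaran, Cryogenian, Rhyacian; total span 2234 Myr; longest is Rhyacian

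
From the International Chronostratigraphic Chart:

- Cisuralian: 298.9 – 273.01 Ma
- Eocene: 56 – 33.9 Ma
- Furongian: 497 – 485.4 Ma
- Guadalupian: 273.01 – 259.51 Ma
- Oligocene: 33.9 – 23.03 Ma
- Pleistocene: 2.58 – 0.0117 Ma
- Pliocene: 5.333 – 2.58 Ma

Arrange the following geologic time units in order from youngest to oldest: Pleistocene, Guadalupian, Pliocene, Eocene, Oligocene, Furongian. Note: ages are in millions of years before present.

Read off each span (Ma): Pleistocene 2.58–0.0117; Guadalupian 273.01–259.51; Pliocene 5.333–2.58; Eocene 56–33.9; Oligocene 33.9–23.03; Furongian 497–485.4.
Larger Ma is older, so oldest→youngest is Furongian, Guadalupian, Eocene, Oligocene, Pliocene, Pleistocene; reverse it for youngest→oldest.

Pleistocene, Pliocene, Oligocene, Eocene, Guadalupian, Furongian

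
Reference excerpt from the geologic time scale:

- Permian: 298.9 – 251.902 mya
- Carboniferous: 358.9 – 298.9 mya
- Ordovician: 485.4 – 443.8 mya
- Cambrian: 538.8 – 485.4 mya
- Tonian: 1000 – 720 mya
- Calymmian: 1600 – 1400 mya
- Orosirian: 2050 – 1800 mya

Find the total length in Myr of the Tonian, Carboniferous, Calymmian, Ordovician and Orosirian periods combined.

831.6 million years

Each duration: Tonian = 280; Carboniferous = 60; Calymmian = 200; Ordovician = 41.6; Orosirian = 250.
Sum: 280 + 60 + 200 + 41.6 + 250 = 831.6 Myr.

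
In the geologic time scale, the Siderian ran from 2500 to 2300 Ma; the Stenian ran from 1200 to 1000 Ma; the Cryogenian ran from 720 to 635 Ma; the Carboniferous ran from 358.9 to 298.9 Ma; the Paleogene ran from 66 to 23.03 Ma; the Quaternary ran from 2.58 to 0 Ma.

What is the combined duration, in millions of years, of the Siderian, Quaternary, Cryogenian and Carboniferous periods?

347.58 million years

Duration is start − end for each: (2500 − 2300) + (2.58 − 0) + (720 − 635) + (358.9 − 298.9).
That is 200 + 2.58 + 85 + 60, which totals 347.58 million years.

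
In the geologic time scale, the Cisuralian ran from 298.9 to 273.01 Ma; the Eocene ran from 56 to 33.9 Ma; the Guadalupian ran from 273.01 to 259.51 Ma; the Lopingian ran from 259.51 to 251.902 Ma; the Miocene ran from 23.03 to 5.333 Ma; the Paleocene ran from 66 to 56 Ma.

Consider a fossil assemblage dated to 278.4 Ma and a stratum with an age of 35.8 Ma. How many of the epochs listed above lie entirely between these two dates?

3

278.4 Ma sits inside the Cisuralian (298.9–273.01) and 35.8 Ma inside the Eocene (56–33.9); neither of those is wholly between the two dates.
The listed epochs lying completely between them are Guadalupian, Lopingian, Paleocene — 3 in all.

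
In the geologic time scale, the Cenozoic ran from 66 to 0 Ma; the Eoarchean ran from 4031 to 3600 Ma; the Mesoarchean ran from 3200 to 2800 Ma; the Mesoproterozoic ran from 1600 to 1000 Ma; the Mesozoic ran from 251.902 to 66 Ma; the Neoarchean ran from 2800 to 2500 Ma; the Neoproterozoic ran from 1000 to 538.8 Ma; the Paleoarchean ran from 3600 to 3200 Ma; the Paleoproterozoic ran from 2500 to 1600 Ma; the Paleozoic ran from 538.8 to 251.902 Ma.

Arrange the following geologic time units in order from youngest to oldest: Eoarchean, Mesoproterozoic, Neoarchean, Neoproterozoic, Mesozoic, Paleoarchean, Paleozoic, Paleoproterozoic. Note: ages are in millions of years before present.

Read off each span (Ma): Eoarchean 4031–3600; Mesoproterozoic 1600–1000; Neoarchean 2800–2500; Neoproterozoic 1000–538.8; Mesozoic 251.902–66; Paleoarchean 3600–3200; Paleozoic 538.8–251.902; Paleoproterozoic 2500–1600.
Larger Ma is older, so oldest→youngest is Eoarchean, Paleoarchean, Neoarchean, Paleoproterozoic, Mesoproterozoic, Neoproterozoic, Paleozoic, Mesozoic; reverse it for youngest→oldest.

Mesozoic, Paleozoic, Neoproterozoic, Mesoproterozoic, Paleoproterozoic, Neoarchean, Paleoarchean, Eoarchean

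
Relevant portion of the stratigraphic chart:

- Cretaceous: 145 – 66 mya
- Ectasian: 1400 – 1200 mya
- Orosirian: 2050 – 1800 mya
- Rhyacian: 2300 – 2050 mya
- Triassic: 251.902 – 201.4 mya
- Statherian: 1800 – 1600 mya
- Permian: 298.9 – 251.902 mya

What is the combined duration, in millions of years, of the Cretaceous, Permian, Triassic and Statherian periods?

Each duration: Cretaceous = 79; Permian = 46.998; Triassic = 50.502; Statherian = 200.
Sum: 79 + 46.998 + 50.502 + 200 = 376.5 Myr.

376.5 million years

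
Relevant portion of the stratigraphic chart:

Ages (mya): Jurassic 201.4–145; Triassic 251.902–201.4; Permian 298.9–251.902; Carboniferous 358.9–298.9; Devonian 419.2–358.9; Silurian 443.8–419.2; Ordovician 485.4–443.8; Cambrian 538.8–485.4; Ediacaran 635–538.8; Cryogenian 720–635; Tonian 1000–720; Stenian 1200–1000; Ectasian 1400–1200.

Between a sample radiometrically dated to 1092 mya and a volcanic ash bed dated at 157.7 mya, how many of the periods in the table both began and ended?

10

The older date is 1092 Ma and the younger is 157.7 Ma.
Periods with start < 1092 and end > 157.7 Ma: Tonian (1000–720), Cryogenian (720–635), Ediacaran (635–538.8), Cambrian (538.8–485.4), Ordovician (485.4–443.8), Silurian (443.8–419.2), Devonian (419.2–358.9), Carboniferous (358.9–298.9), Permian (298.9–251.902), Triassic (251.902–201.4).
That is 10 complete periods.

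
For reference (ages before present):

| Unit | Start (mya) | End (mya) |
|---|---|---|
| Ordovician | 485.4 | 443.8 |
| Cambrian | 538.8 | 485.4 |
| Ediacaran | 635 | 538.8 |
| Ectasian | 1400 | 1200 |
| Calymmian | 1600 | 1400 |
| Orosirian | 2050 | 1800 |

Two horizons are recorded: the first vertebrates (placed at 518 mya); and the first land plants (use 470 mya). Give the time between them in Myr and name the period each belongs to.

Elapsed time: 518 − 470 = 48 Myr.
518 Ma lies within 538.8–485.4 Ma: Cambrian.
470 Ma lies within 485.4–443.8 Ma: Ordovician.

48 million years apart; the first in the Cambrian, the second in the Ordovician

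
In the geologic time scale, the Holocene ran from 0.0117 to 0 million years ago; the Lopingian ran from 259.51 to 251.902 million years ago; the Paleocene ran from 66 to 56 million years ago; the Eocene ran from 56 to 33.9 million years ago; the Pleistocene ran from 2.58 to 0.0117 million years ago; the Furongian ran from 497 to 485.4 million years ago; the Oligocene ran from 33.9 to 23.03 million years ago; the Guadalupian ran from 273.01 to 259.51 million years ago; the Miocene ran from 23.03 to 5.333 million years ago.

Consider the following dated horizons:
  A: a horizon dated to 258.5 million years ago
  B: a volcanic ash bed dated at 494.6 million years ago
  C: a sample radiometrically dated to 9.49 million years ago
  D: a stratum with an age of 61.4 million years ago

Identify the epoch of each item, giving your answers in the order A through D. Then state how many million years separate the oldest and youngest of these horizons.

A: 258.5 Ma lies in 259.51–251.902 Ma, so Lopingian.
B: 494.6 Ma lies in 497–485.4 Ma, so Furongian.
C: 9.49 Ma lies in 23.03–5.333 Ma, so Miocene.
D: 61.4 Ma lies in 66–56 Ma, so Paleocene.
Oldest = 494.6 Ma, youngest = 9.49 Ma → span 485.11 Myr.

A — Lopingian; B — Furongian; C — Miocene; D — Paleocene; span 485.11 million years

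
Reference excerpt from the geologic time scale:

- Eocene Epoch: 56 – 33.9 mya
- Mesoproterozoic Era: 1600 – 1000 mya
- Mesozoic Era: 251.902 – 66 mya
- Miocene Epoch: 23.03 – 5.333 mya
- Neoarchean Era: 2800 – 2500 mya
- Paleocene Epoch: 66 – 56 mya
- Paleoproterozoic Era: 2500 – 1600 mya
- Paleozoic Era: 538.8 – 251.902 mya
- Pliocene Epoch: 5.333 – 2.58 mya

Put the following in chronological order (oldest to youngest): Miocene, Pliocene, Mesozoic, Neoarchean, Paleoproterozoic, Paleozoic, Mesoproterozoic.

The oldest of these is Neoarchean (starts 2800 Ma) and the youngest is Pliocene (ends 2.58 Ma).
In between, by decreasing start age: Paleoproterozoic (2500), Mesoproterozoic (1600), Paleozoic (538.8), Mesozoic (251.902), Miocene (23.03).

Neoarchean → Paleoproterozoic → Mesoproterozoic → Paleozoic → Mesozoic → Miocene → Pliocene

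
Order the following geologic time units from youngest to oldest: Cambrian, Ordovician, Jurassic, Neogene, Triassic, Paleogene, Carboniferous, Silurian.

Era membership (oldest first within each) — Paleozoic: Cambrian, Ordovician, Silurian, Carboniferous; Mesozoic: Triassic, Jurassic; Cenozoic: Paleogene, Neogene. Paleozoic precedes Mesozoic, which precedes Cenozoic. Concatenating the groups in that era order and then reversing gives youngest to oldest.

Neogene, Paleogene, Jurassic, Triassic, Carboniferous, Silurian, Ordovician, Cambrian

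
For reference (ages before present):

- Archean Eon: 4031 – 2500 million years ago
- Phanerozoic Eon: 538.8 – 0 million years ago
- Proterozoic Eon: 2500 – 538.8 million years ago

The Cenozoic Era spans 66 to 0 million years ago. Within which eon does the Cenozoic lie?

The Cenozoic (66–0 Ma) lies entirely within 538.8–0 Ma, the Phanerozoic Eon.

Phanerozoic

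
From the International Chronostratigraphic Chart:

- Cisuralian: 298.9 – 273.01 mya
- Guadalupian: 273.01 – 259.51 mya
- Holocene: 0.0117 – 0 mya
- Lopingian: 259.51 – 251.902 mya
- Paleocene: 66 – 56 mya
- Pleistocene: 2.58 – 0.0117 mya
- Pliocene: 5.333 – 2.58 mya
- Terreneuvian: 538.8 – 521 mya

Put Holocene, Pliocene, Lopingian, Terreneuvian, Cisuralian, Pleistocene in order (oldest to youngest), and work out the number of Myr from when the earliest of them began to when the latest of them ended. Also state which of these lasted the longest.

Terreneuvian → Cisuralian → Lopingian → Pliocene → Pleistocene → Holocene; total span 538.8 Myr; longest is Cisuralian

From the excerpt: Holocene 0.0117–0; Pliocene 5.333–2.58; Lopingian 259.51–251.902; Terreneuvian 538.8–521; Cisuralian 298.9–273.01; Pleistocene 2.58–0.0117 (Ma).
Larger Ma is earlier, so the oldest is Terreneuvian and the youngest is Holocene; oldest to youngest: Terreneuvian, Cisuralian, Lopingian, Pliocene, Pleistocene, Holocene.
Oldest start 538.8 minus youngest end 0 gives 538.8 Myr overall.
Individual lengths (start − end): Pliocene 2.753; Holocene 0.0117; Cisuralian 25.89; Terreneuvian 17.8; Lopingian 7.608; Pleistocene 2.5683. The largest is Cisuralian at 25.89 Myr.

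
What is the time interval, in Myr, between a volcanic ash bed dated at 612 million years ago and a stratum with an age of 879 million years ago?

267 million years

879 − 612 = 267 million years.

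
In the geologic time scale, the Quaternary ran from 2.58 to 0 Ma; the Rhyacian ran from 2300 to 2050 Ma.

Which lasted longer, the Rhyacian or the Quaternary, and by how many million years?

Rhyacian: 2300 − 2050 = 250 Myr.
Quaternary: 2.58 − 0 = 2.58 Myr.
Difference: 250 − 2.58 = 247.42 Myr, so the Rhyacian was longer.

Rhyacian, by 247.42 million years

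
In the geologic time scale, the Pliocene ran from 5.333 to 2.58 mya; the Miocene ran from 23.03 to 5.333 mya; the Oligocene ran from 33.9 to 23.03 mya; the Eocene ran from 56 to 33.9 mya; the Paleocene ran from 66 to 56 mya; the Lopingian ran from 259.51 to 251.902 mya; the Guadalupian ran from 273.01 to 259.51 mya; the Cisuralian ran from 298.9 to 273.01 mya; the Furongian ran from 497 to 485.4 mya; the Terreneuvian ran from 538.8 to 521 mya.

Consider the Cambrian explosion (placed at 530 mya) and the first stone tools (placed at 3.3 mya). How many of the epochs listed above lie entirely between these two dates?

The older date is 530 Ma and the younger is 3.3 Ma.
Epochs with start < 530 and end > 3.3 Ma: Furongian (497–485.4), Cisuralian (298.9–273.01), Guadalupian (273.01–259.51), Lopingian (259.51–251.902), Paleocene (66–56), Eocene (56–33.9), Oligocene (33.9–23.03), Miocene (23.03–5.333).
That is 8 complete epochs.

8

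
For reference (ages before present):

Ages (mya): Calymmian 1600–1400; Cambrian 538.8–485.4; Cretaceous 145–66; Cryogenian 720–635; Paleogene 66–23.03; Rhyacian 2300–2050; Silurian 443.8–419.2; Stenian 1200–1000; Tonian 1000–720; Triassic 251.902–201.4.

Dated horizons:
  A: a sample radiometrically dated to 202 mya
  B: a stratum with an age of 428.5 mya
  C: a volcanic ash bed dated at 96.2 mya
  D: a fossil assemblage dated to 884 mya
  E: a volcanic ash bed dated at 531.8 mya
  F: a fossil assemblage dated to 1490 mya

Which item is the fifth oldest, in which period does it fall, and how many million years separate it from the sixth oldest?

A, in the Triassic; 105.8 million years to C

Larger Ma means older, so oldest first: F 1490 > D 884 > E 531.8 > B 428.5 > A 202 > C 96.2.
Counting 5 along gives A (202 Ma); the excerpt puts that inside the Triassic, 251.902–201.4 Ma.
Next in line is C (96.2 Ma), and 202 − 96.2 = 105.8 Myr.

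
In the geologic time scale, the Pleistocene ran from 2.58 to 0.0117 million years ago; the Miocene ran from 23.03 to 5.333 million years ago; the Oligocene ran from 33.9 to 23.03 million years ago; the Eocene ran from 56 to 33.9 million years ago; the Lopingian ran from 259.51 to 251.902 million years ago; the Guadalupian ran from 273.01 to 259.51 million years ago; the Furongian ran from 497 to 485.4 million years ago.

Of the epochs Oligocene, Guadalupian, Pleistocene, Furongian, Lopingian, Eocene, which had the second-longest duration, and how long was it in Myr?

Guadalupian, 13.5 million years

Start − end for each: Oligocene 33.9 − 23.03 = 10.87; Guadalupian 273.01 − 259.51 = 13.5; Pleistocene 2.58 − 0.0117 = 2.5683; Furongian 497 − 485.4 = 11.6; Lopingian 259.51 − 251.902 = 7.608; Eocene 56 − 33.9 = 22.1.
Ranking these from longest: Eocene > Guadalupian > Furongian > Oligocene > Lopingian > Pleistocene.
Position 2 in that ranking is Guadalupian, which lasted 13.5 Myr.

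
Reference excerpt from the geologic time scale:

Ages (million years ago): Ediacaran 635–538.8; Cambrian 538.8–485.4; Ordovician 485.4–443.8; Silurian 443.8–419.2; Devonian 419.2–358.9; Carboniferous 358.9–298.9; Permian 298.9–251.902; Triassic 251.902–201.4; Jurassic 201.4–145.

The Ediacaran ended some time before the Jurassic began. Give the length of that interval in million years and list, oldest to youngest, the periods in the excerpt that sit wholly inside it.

The Ediacaran closes at 538.8 Ma and the Jurassic opens at 201.4 Ma, so the interval is 538.8 − 201.4 = 337.4 Myr.
A period fits inside if it starts at or after 538.8 Ma and ends at or before 201.4 Ma; oldest first that gives Cambrian, Ordovician, Silurian, Devonian, Carboniferous, Permian, Triassic.

337.4 million years; Cambrian, Ordovician, Silurian, Devonian, Carboniferous, Permian, Triassic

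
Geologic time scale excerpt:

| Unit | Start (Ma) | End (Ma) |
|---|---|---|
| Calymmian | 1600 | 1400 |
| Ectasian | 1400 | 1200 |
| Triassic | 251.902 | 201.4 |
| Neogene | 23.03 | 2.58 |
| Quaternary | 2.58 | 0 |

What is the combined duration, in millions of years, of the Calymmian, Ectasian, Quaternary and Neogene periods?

423.03 million years

Each duration: Calymmian = 200; Ectasian = 200; Quaternary = 2.58; Neogene = 20.45.
Sum: 200 + 200 + 2.58 + 20.45 = 423.03 Myr.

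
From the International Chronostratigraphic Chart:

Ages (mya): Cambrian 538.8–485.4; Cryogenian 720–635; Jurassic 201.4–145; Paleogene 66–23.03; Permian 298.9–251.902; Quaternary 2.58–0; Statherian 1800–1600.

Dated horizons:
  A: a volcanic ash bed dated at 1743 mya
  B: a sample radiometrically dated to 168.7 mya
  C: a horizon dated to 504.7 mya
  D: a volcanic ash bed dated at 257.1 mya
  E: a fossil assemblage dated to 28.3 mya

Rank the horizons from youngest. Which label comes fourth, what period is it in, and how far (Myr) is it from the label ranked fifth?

C, in the Cambrian; 1238.3 million years to A

Sorted youngest-first by Ma: E (28.3), B (168.7), D (257.1), C (504.7), A (1743).
The fourth youngest is C at 504.7 Ma, which lies in 538.8–485.4 Ma: the Cambrian.
The fifth youngest is A at 1743 Ma; separation = |504.7 − 1743| = 1238.3 Myr.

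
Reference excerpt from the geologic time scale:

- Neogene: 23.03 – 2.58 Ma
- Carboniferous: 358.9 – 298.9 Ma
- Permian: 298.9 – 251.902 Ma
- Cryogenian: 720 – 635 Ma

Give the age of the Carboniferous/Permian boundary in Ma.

The Carboniferous ends and the Permian begins at 298.9 Ma.

298.9 Ma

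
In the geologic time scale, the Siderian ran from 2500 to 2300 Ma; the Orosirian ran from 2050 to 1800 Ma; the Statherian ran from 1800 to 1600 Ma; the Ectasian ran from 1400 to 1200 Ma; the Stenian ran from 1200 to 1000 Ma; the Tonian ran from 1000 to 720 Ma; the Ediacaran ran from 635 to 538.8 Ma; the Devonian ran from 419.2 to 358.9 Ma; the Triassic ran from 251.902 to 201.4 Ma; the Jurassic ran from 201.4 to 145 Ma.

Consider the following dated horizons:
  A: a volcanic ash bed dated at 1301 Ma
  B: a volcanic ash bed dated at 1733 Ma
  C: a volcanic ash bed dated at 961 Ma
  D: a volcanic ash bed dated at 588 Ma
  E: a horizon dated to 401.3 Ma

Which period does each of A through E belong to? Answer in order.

A: 1301 Ma lies in 1400–1200 Ma, so Ectasian.
B: 1733 Ma lies in 1800–1600 Ma, so Statherian.
C: 961 Ma lies in 1000–720 Ma, so Tonian.
D: 588 Ma lies in 635–538.8 Ma, so Ediacaran.
E: 401.3 Ma lies in 419.2–358.9 Ma, so Devonian.

A — Ectasian; B — Statherian; C — Tonian; D — Ediacaran; E — Devonian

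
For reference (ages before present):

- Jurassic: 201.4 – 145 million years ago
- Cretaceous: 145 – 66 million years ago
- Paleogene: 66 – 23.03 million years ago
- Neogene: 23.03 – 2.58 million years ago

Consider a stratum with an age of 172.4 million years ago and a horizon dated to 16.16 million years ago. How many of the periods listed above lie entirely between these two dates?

2

The older date is 172.4 Ma and the younger is 16.16 Ma.
Periods with start < 172.4 and end > 16.16 Ma: Cretaceous (145–66), Paleogene (66–23.03).
That is 2 complete periods.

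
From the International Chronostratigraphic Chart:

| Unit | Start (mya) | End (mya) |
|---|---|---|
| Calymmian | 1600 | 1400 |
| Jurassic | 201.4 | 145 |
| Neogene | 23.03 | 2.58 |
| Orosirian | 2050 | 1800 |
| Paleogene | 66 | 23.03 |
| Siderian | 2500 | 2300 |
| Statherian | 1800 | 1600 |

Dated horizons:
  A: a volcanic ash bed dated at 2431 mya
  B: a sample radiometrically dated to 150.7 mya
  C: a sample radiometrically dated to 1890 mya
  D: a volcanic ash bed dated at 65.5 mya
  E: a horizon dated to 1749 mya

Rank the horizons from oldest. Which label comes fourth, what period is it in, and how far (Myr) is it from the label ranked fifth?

Larger Ma means older, so oldest first: A 2431 > C 1890 > E 1749 > B 150.7 > D 65.5.
Counting 4 along gives B (150.7 Ma); the excerpt puts that inside the Jurassic, 201.4–145 Ma.
Next in line is D (65.5 Ma), and 150.7 − 65.5 = 85.2 Myr.

B, in the Jurassic; 85.2 million years to D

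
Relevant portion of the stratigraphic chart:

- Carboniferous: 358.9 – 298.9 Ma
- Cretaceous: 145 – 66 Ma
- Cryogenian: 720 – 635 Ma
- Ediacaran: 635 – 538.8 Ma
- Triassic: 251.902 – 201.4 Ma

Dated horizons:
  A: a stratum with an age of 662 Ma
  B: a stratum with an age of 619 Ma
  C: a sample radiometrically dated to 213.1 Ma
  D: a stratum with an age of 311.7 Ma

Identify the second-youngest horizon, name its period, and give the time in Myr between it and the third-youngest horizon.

D, in the Carboniferous; 307.3 million years to B

Sorted youngest-first by Ma: C (213.1), D (311.7), B (619), A (662).
The second youngest is D at 311.7 Ma, which lies in 358.9–298.9 Ma: the Carboniferous.
The third youngest is B at 619 Ma; separation = |311.7 − 619| = 307.3 Myr.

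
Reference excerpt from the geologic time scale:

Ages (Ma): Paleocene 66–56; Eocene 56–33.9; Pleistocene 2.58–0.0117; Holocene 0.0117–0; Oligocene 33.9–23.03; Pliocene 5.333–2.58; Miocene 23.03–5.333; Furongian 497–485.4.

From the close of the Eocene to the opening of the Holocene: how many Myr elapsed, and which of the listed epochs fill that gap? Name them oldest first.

End of Eocene = 33.9 Ma; start of Holocene = 0.0117 Ma.
Gap = 33.9 − 0.0117 = 33.8883 Myr.
Epochs wholly inside 33.9–0.0117 Ma: Oligocene (33.9–23.03), Miocene (23.03–5.333), Pliocene (5.333–2.58), Pleistocene (2.58–0.0117).

33.8883 million years; Oligocene, Miocene, Pliocene, Pleistocene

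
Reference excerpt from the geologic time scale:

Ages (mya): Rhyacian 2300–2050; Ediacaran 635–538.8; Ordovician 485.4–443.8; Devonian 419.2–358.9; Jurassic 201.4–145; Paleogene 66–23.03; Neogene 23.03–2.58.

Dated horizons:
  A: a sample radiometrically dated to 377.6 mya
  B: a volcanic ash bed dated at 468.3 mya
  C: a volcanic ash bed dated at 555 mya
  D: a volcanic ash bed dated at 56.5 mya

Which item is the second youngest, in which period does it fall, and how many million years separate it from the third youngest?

A, in the Devonian; 90.7 million years to B

Sorted youngest-first by Ma: D (56.5), A (377.6), B (468.3), C (555).
The second youngest is A at 377.6 Ma, which lies in 419.2–358.9 Ma: the Devonian.
The third youngest is B at 468.3 Ma; separation = |377.6 − 468.3| = 90.7 Myr.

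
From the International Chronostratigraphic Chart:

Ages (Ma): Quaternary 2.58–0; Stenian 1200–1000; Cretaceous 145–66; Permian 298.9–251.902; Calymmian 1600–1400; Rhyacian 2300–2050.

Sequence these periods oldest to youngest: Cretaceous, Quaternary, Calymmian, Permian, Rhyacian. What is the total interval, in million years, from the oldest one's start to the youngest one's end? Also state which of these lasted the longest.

Rhyacian → Calymmian → Permian → Cretaceous → Quaternary; total span 2300 Myr; longest is Rhyacian

Start ages (Ma): Rhyacian 2300, Calymmian 1600, Permian 298.9, Cretaceous 145, Quaternary 2.58.
Ordered oldest to youngest: Rhyacian, Calymmian, Permian, Cretaceous, Quaternary.
Span = 2300 − 0 = 2300 Myr.
Durations: Quaternary 2.58, Calymmian 200, Permian 46.998, Rhyacian 250, Cretaceous 79 → longest is Rhyacian (250 Myr).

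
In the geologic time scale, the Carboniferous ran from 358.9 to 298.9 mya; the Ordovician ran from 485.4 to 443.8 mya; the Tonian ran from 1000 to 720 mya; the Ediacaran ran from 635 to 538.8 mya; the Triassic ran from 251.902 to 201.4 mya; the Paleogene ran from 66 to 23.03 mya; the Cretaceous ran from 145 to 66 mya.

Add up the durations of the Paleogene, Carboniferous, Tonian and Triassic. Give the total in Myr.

Each duration: Paleogene = 42.97; Carboniferous = 60; Tonian = 280; Triassic = 50.502.
Sum: 42.97 + 60 + 280 + 50.502 = 433.472 Myr.

433.472 million years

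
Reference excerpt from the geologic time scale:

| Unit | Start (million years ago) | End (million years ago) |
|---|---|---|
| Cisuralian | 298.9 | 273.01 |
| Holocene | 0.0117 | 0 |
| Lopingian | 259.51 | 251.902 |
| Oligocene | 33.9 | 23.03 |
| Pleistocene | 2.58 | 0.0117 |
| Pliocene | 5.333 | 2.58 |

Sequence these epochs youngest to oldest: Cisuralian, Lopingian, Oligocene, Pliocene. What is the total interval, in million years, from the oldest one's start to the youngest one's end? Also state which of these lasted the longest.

Pliocene, Oligocene, Lopingian, Cisuralian; total span 296.32 Myr; longest is Cisuralian

Start ages (Ma): Cisuralian 298.9, Lopingian 259.51, Oligocene 33.9, Pliocene 5.333.
Ordered youngest to oldest: Pliocene, Oligocene, Lopingian, Cisuralian.
Span = 298.9 − 2.58 = 296.32 Myr.
Durations: Oligocene 10.87, Pliocene 2.753, Lopingian 7.608, Cisuralian 25.89 → longest is Cisuralian (25.89 Myr).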